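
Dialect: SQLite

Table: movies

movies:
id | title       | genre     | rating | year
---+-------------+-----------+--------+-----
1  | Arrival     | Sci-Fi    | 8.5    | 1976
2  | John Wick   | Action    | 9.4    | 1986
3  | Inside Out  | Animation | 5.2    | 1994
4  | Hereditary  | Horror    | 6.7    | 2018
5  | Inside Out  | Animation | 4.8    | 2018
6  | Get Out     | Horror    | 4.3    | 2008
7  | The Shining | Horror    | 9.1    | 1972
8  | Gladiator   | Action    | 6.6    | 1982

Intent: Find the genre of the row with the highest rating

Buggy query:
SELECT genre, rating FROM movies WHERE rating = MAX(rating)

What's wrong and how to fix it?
Bug: WHERE is evaluated per row; an aggregate over the whole table isn't defined there

Fix: Wrap MAX in a scalar subquery so WHERE compares against a single value

Corrected query:
SELECT genre, rating FROM movies WHERE rating = (SELECT MAX(rating) FROM movies)

Result:
genre  | rating
-------+-------
Action | 9.4   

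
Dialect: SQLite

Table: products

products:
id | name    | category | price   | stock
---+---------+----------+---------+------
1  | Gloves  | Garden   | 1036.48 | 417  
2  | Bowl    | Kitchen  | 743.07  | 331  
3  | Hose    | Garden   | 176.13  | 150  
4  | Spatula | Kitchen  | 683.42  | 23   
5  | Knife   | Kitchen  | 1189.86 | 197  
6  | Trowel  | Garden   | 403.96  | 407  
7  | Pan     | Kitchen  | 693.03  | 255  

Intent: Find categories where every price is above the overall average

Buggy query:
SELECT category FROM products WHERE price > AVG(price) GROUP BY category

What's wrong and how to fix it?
Bug: AVG() is an aggregate; it can't sit directly in WHERE

Fix: Compute the overall average in a scalar subquery and compare each group's MIN against it in HAVING

Corrected query:
SELECT category FROM products GROUP BY category HAVING MIN(price) > (SELECT AVG(price) FROM products)

Result:
(no rows)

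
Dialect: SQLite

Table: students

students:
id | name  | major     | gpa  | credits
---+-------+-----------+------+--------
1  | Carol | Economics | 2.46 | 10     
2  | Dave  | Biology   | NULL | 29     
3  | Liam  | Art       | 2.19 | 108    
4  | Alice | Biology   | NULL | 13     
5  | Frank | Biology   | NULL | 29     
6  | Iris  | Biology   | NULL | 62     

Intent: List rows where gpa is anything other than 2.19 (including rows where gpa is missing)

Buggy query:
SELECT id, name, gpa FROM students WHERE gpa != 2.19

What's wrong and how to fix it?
Bug: Inequality against NULL is unknown, not true; rows with NULL are dropped

Fix: Handle NULL separately with IS NULL alongside the inequality

Corrected query:
SELECT id, name, gpa FROM students WHERE gpa != 2.19 OR gpa IS NULL

Result:
id | name  | gpa 
---+-------+-----
1  | Carol | 2.46
2  | Dave  | NULL
4  | Alice | NULL
5  | Frank | NULL
6  | Iris  | NULL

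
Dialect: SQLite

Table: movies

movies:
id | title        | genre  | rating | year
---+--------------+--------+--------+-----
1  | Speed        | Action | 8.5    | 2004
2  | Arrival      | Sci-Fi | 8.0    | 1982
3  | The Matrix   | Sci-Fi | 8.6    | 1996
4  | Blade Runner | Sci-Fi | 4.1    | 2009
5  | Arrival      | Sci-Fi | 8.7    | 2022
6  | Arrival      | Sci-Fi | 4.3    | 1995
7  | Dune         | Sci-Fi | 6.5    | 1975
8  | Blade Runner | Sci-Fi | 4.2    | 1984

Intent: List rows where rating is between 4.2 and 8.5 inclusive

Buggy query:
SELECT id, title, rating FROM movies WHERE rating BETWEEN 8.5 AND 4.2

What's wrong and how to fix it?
Bug: BETWEEN expects the lower bound first; with 8.5 AND 4.2 the range is empty

Fix: Swap the bounds so the smaller value comes first

Corrected query:
SELECT id, title, rating FROM movies WHERE rating BETWEEN 4.2 AND 8.5

Result:
id | title        | rating
---+--------------+-------
1  | Speed        | 8.5   
2  | Arrival      | 8     
6  | Arrival      | 4.3   
7  | Dune         | 6.5   
8  | Blade Runner | 4.2   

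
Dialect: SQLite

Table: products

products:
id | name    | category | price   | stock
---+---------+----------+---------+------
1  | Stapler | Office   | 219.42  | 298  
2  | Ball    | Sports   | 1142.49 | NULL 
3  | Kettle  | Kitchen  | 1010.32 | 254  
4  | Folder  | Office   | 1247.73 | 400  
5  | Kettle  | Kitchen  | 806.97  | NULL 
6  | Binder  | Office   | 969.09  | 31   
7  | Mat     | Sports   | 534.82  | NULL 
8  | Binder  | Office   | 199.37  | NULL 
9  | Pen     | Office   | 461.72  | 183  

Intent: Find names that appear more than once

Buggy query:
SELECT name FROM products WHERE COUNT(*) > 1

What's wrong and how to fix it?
Bug: COUNT(*) is an aggregate and cannot be used in WHERE

Fix: Group first, then use HAVING for the count condition

Corrected query:
SELECT name FROM products GROUP BY name HAVING COUNT(*) > 1

Result:
name  
------
Binder
Kettle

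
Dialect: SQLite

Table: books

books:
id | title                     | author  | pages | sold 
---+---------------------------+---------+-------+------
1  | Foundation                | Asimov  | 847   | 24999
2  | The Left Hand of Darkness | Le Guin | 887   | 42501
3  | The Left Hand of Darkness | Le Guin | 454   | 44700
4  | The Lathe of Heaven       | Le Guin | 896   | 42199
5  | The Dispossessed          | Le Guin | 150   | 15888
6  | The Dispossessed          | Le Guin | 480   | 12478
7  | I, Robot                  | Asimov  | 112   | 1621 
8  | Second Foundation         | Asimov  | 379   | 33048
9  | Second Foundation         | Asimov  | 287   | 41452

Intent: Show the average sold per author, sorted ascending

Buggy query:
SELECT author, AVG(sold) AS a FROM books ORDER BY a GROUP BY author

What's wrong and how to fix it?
Bug: GROUP BY must precede ORDER BY

Fix: Move ORDER BY to the end, after GROUP BY

Corrected query:
SELECT author, AVG(sold) AS a FROM books GROUP BY author ORDER BY a

Result:
author  | a      
--------+--------
Asimov  | 25280  
Le Guin | 31553.2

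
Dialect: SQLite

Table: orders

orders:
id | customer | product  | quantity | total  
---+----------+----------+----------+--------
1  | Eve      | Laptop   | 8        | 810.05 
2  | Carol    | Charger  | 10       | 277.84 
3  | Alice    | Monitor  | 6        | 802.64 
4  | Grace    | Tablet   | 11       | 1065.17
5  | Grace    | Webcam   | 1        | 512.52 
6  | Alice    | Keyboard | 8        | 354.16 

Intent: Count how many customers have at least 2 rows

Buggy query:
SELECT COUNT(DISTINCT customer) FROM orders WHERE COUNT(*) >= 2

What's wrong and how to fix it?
Bug: WHERE filters individual rows, not groups, so a group-level COUNT is invalid there

Fix: Use a subquery that GROUPs and filters with HAVING, then count its rows

Corrected query:
SELECT COUNT(*) FROM (SELECT customer FROM orders GROUP BY customer HAVING COUNT(*) >= 2)

Result:
COUNT(*)
--------
2       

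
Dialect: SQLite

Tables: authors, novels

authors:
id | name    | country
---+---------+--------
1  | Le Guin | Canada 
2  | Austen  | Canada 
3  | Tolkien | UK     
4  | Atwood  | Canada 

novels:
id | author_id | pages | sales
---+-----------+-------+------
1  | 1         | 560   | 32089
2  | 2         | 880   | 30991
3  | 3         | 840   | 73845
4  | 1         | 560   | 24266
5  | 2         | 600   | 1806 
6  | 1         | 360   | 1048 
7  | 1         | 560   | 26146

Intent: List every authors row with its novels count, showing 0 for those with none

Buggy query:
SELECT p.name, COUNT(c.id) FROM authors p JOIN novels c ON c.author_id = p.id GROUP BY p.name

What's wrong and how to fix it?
Bug: An inner join excludes parents with zero children

Fix: Switch to LEFT JOIN to retain unmatched parent rows

Corrected query:
SELECT p.name, COUNT(c.id) FROM authors p LEFT JOIN novels c ON c.author_id = p.id GROUP BY p.name

Result:
name    | COUNT(c.id)
--------+------------
Atwood  | 0          
Austen  | 2          
Le Guin | 4          
Tolkien | 1          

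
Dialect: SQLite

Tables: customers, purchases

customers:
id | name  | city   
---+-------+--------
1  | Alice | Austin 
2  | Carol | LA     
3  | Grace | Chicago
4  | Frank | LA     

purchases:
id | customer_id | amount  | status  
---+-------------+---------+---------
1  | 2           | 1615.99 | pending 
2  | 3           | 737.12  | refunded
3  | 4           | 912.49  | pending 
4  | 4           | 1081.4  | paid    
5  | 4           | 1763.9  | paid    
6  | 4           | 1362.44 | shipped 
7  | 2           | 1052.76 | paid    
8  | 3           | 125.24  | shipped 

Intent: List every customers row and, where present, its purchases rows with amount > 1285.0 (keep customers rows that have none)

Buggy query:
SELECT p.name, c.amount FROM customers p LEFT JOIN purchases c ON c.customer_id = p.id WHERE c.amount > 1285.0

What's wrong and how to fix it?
Bug: Filtering c.amount in WHERE discards the NULL rows produced by LEFT JOIN, turning it into an inner join

Fix: Put 'c.amount > 1285.0' in the JOIN's ON clause instead of WHERE

Corrected query:
SELECT p.name, c.amount FROM customers p LEFT JOIN purchases c ON c.customer_id = p.id AND c.amount > 1285.0

Result:
name  | amount 
------+--------
Alice | NULL   
Carol | 1615.99
Grace | NULL   
Frank | 1362.44
Frank | 1763.9 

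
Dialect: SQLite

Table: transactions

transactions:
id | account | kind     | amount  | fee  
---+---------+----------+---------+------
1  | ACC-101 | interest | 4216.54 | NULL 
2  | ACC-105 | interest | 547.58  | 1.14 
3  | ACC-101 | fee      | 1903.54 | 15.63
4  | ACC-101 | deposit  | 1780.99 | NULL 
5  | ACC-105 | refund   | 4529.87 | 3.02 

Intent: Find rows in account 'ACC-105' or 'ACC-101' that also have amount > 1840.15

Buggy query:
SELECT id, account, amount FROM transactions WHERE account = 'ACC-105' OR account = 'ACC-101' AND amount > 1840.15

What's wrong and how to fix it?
Bug: AND binds tighter than OR, so this parses as account = 'ACC-105' OR (account = 'ACC-101' AND amount > 1840.15)

Fix: Add parentheses around the OR so the AND applies to both alternatives

Corrected query:
SELECT id, account, amount FROM transactions WHERE (account = 'ACC-105' OR account = 'ACC-101') AND amount > 1840.15

Result:
id | account | amount 
---+---------+--------
1  | ACC-101 | 4216.54
3  | ACC-101 | 1903.54
5  | ACC-105 | 4529.87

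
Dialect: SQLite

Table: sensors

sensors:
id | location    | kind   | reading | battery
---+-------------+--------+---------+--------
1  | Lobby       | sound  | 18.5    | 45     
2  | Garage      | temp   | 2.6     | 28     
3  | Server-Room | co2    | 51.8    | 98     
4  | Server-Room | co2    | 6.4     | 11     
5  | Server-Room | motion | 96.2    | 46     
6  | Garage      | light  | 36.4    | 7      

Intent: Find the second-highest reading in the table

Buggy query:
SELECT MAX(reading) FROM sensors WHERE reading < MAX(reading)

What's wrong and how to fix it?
Bug: MAX(reading) on the right of the comparison is an aggregate-in-WHERE error

Fix: Compute the overall MAX in a subquery, then take MAX of rows below it

Corrected query:
SELECT MAX(reading) FROM sensors WHERE reading < (SELECT MAX(reading) FROM sensors)

Result:
MAX(reading)
------------
51.8        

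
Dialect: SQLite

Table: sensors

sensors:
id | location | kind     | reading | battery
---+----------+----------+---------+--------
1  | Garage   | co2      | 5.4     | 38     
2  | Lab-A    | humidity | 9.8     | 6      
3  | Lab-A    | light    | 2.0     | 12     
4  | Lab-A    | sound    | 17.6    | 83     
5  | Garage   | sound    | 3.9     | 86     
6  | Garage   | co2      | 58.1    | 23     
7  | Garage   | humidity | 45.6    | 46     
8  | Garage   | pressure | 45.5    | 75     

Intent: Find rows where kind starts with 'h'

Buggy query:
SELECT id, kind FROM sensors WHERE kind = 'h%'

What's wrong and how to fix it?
Bug: '=' compares the literal string including the % character; pattern matching needs LIKE

Fix: Replace '=' with LIKE so 'h%' is treated as a pattern

Corrected query:
SELECT id, kind FROM sensors WHERE kind LIKE 'h%'

Result:
id | kind    
---+---------
2  | humidity
7  | humidity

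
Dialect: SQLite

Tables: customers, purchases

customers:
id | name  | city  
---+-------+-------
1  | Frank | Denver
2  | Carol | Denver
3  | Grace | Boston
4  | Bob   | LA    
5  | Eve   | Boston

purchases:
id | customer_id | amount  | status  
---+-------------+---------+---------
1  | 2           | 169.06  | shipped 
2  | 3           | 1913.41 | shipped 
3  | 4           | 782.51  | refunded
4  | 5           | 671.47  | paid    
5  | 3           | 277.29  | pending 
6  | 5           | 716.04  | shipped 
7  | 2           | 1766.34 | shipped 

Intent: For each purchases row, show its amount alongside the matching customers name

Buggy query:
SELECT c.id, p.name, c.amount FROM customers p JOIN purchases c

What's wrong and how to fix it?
Bug: Missing join condition: each purchases row is matched to all customers rows instead of just its own

Fix: Specify the join condition linking the foreign key to the parent id

Corrected query:
SELECT c.id, p.name, c.amount FROM customers p JOIN purchases c ON c.customer_id = p.id

Result:
id | name  | amount 
---+-------+--------
1  | Carol | 169.06 
2  | Grace | 1913.41
3  | Bob   | 782.51 
4  | Eve   | 671.47 
5  | Grace | 277.29 
6  | Eve   | 716.04 
7  | Carol | 1766.34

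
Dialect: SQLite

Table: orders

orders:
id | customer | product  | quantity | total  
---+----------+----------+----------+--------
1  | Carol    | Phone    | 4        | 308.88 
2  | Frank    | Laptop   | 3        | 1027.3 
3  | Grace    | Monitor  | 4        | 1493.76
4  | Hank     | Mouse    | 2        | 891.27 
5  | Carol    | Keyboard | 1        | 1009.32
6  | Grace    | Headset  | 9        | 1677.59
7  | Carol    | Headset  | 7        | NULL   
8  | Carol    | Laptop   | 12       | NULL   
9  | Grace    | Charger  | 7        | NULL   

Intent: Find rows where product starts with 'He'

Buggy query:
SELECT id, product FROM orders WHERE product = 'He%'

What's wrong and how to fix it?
Bug: Wildcards only work with LIKE; '=' treats '%' as a literal character

Fix: Use LIKE for wildcard pattern matching

Corrected query:
SELECT id, product FROM orders WHERE product LIKE 'He%'

Result:
id | product
---+--------
6  | Headset
7  | Headset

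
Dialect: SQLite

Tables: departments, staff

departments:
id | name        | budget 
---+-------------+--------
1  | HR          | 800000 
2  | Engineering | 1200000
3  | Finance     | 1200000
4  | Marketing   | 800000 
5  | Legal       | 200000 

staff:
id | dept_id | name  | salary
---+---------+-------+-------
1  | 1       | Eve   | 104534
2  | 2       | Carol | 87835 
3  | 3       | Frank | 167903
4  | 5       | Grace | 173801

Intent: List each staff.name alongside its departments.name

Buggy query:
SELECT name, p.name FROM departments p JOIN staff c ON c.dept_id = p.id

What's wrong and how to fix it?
Bug: Both tables have a 'name' column; the unqualified reference is ambiguous

Fix: Qualify the column with its table alias (c.name)

Corrected query:
SELECT c.name, p.name FROM departments p JOIN staff c ON c.dept_id = p.id

Result:
name  | name       
------+------------
Eve   | HR         
Carol | Engineering
Frank | Finance    
Grace | Legal      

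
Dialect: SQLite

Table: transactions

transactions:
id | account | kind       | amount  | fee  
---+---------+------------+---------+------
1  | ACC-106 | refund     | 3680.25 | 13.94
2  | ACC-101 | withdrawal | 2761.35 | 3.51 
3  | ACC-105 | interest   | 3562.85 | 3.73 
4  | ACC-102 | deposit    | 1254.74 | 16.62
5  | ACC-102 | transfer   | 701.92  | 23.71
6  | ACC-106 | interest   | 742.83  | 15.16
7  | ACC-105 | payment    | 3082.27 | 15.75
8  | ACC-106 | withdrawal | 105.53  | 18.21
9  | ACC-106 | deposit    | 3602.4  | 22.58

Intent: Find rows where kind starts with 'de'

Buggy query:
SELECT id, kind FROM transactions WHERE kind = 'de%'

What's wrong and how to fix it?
Bug: Wildcards only work with LIKE; '=' treats '%' as a literal character

Fix: Use LIKE for wildcard pattern matching

Corrected query:
SELECT id, kind FROM transactions WHERE kind LIKE 'de%'

Result:
id | kind   
---+--------
4  | deposit
9  | deposit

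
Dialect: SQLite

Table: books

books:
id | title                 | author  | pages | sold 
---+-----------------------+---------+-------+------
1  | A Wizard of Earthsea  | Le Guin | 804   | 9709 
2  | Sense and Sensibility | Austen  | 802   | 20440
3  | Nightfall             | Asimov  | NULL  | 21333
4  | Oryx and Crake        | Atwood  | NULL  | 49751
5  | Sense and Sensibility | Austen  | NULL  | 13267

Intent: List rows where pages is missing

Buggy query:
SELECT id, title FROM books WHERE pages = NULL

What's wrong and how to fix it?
Bug: Comparing to NULL with '=' never matches; NULL = NULL is unknown, not true

Fix: Use IS NULL to test for NULL

Corrected query:
SELECT id, title FROM books WHERE pages IS NULL

Result:
id | title                
---+----------------------
3  | Nightfall            
4  | Oryx and Crake       
5  | Sense and Sensibility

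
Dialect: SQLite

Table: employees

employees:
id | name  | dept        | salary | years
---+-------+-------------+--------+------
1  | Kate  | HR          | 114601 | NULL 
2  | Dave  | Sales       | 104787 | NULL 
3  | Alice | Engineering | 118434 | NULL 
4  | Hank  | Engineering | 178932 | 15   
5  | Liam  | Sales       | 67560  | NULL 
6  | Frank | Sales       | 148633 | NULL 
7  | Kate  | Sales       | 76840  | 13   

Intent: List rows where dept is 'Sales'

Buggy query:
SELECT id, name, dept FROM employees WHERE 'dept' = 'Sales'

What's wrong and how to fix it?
Bug: 'dept' in single quotes is a string literal, not the column; the comparison is literal-vs-literal and never true

Fix: Reference the column as dept without single quotes

Corrected query:
SELECT id, name, dept FROM employees WHERE dept = 'Sales'

Result:
id | name  | dept 
---+-------+------
2  | Dave  | Sales
5  | Liam  | Sales
6  | Frank | Sales
7  | Kate  | Sales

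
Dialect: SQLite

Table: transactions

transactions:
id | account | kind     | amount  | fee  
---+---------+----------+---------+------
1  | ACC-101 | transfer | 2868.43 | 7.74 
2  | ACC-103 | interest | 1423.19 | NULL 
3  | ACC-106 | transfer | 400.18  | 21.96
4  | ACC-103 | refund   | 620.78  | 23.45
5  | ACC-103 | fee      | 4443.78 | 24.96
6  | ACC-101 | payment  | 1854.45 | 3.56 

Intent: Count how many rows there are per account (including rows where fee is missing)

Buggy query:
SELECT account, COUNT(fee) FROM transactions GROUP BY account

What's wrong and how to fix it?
Bug: COUNT(column) counts non-NULL values only; rows with NULL fee aren't counted

Fix: Replace COUNT(fee) with COUNT(*)

Corrected query:
SELECT account, COUNT(*) FROM transactions GROUP BY account

Result:
account | COUNT(*)
--------+---------
ACC-101 | 2       
ACC-103 | 3       
ACC-106 | 1       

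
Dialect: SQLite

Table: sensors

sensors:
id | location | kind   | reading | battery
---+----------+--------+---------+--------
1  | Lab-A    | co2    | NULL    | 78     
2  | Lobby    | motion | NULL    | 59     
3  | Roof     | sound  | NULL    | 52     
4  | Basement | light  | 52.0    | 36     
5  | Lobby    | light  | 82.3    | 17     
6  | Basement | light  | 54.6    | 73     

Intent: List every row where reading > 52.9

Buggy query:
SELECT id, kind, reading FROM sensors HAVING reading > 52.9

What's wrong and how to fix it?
Bug: This is a non-aggregate query (no GROUP BY, no aggregates), so in SQLite the HAVING clause is invalid here; a row-level condition belongs in WHERE

Fix: Use WHERE for row-level filtering

Corrected query:
SELECT id, kind, reading FROM sensors WHERE reading > 52.9

Result:
id | kind  | reading
---+-------+--------
5  | light | 82.3   
6  | light | 54.6   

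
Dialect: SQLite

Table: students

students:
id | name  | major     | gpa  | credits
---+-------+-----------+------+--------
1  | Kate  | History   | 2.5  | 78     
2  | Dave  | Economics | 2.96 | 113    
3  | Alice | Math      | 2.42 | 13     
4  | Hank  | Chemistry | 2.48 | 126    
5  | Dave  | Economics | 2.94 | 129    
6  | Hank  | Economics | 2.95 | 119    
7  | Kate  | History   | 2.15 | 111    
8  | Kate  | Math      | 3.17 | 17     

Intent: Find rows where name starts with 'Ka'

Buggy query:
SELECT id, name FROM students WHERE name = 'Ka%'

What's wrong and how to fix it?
Bug: Wildcards only work with LIKE; '=' treats '%' as a literal character

Fix: Use LIKE for wildcard pattern matching

Corrected query:
SELECT id, name FROM students WHERE name LIKE 'Ka%'

Result:
id | name
---+-----
1  | Kate
7  | Kate
8  | Kate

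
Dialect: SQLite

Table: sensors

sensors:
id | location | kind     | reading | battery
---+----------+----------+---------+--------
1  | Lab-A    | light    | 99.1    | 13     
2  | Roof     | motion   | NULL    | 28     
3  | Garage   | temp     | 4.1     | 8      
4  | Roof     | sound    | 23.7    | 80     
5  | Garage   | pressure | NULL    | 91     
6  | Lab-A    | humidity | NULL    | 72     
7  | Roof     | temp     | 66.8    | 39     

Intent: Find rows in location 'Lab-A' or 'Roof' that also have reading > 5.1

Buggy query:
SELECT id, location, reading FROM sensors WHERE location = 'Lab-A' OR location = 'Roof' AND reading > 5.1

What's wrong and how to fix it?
Bug: Without parentheses, AND is evaluated before OR, so the reading filter only applies to the 'Roof' branch

Fix: Add parentheses around the OR so the AND applies to both alternatives

Corrected query:
SELECT id, location, reading FROM sensors WHERE (location = 'Lab-A' OR location = 'Roof') AND reading > 5.1

Result:
id | location | reading
---+----------+--------
1  | Lab-A    | 99.1   
4  | Roof     | 23.7   
7  | Roof     | 66.8   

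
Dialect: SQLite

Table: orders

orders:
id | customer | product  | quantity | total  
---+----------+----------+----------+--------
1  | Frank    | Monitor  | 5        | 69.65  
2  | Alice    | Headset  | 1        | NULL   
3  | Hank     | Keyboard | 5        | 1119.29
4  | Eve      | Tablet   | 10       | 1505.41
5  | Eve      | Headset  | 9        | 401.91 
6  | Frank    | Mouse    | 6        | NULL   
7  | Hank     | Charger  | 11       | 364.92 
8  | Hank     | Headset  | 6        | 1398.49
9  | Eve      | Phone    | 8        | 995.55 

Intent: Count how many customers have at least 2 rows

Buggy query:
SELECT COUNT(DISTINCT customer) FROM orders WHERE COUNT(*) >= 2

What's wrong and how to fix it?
Bug: COUNT(*) cannot appear in WHERE; the per-group count doesn't exist yet

Fix: Use a subquery that GROUPs and filters with HAVING, then count its rows

Corrected query:
SELECT COUNT(*) FROM (SELECT customer FROM orders GROUP BY customer HAVING COUNT(*) >= 2)

Result:
COUNT(*)
--------
3       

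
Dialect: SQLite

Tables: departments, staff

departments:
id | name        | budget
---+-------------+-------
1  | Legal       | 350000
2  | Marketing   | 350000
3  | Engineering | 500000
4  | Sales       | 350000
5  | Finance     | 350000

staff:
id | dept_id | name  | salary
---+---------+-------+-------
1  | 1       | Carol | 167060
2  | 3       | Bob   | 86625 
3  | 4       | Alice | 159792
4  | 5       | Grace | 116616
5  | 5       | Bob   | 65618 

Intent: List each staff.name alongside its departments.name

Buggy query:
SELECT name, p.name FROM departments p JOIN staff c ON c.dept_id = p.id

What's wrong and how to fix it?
Bug: Both tables have a 'name' column; the unqualified reference is ambiguous

Fix: Prefix ambiguous columns with the table alias

Corrected query:
SELECT c.name, p.name FROM departments p JOIN staff c ON c.dept_id = p.id

Result:
name  | name       
------+------------
Carol | Legal      
Bob   | Engineering
Alice | Sales      
Grace | Finance    
Bob   | Finance    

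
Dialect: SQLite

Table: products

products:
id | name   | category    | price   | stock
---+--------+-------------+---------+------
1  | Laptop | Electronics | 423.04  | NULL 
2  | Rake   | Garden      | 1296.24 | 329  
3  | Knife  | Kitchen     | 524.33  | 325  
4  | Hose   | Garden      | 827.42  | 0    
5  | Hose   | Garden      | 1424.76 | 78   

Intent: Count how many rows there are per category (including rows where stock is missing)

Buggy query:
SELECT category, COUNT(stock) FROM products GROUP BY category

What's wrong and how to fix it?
Bug: COUNT(stock) skips NULLs, so groups with missing stock are undercounted

Fix: Replace COUNT(stock) with COUNT(*)

Corrected query:
SELECT category, COUNT(*) FROM products GROUP BY category

Result:
category    | COUNT(*)
------------+---------
Electronics | 1       
Garden      | 3       
Kitchen     | 1       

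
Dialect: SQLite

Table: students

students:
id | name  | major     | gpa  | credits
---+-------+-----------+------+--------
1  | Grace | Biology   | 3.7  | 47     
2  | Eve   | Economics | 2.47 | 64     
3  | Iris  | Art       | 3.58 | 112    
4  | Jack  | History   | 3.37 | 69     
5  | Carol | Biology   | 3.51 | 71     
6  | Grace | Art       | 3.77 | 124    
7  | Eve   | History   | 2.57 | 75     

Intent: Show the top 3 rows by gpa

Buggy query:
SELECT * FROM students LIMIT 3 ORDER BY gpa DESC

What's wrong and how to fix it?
Bug: LIMIT must come after ORDER BY

Fix: Swap the clauses: ORDER BY first, then LIMIT

Corrected query:
SELECT * FROM students ORDER BY gpa DESC LIMIT 3

Result:
id | name  | major   | gpa  | credits
---+-------+---------+------+--------
6  | Grace | Art     | 3.77 | 124    
1  | Grace | Biology | 3.7  | 47     
3  | Iris  | Art     | 3.58 | 112    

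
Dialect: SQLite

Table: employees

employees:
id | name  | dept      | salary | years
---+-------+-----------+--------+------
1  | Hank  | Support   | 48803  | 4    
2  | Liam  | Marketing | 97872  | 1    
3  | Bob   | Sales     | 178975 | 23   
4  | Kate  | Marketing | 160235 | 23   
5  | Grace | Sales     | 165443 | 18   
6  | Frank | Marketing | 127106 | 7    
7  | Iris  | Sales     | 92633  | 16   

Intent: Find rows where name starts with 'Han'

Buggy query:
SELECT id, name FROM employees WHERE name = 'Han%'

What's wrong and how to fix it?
Bug: Wildcards only work with LIKE; '=' treats '%' as a literal character

Fix: Replace '=' with LIKE so 'Han%' is treated as a pattern

Corrected query:
SELECT id, name FROM employees WHERE name LIKE 'Han%'

Result:
id | name
---+-----
1  | Hank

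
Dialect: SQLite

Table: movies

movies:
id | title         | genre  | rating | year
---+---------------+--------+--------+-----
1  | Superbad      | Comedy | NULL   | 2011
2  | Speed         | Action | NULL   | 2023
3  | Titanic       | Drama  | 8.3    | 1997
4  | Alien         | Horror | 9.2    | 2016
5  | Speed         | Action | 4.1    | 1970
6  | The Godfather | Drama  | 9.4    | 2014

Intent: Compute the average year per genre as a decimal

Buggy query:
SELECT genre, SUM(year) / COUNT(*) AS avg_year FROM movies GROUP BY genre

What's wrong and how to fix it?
Bug: Both operands are integers, so '/' performs integer division and truncates

Fix: Cast one side to REAL so the division keeps the fractional part

Corrected query:
SELECT genre, SUM(year) * 1.0 / COUNT(*) AS avg_year FROM movies GROUP BY genre

Result:
genre  | avg_year
-------+---------
Action | 1996.5  
Comedy | 2011    
Drama  | 2005.5  
Horror | 2016    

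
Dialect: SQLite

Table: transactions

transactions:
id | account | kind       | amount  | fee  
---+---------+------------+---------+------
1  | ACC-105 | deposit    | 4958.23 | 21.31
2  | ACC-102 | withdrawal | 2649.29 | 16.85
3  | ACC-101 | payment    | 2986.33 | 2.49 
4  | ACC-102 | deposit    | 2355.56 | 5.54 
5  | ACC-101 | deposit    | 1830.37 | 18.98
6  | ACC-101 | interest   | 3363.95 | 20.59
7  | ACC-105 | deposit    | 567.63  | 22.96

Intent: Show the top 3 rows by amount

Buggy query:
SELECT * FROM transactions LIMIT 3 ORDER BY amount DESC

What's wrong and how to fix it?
Bug: ORDER BY cannot follow LIMIT; LIMIT is the final clause

Fix: Swap the clauses: ORDER BY first, then LIMIT

Corrected query:
SELECT * FROM transactions ORDER BY amount DESC LIMIT 3

Result:
id | account | kind     | amount  | fee  
---+---------+----------+---------+------
1  | ACC-105 | deposit  | 4958.23 | 21.31
6  | ACC-101 | interest | 3363.95 | 20.59
3  | ACC-101 | payment  | 2986.33 | 2.49 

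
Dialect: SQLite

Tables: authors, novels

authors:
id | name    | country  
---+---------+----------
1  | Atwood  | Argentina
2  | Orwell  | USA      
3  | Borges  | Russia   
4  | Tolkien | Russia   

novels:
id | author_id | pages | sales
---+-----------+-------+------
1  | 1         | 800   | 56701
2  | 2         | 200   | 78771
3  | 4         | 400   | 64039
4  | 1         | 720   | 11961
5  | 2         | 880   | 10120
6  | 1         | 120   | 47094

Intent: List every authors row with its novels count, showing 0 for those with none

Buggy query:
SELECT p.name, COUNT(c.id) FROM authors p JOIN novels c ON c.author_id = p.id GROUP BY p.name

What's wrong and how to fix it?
Bug: An inner join excludes parents with zero children

Fix: Use LEFT JOIN so parents without children still appear (COUNT(c.id) gives 0)

Corrected query:
SELECT p.name, COUNT(c.id) FROM authors p LEFT JOIN novels c ON c.author_id = p.id GROUP BY p.name

Result:
name    | COUNT(c.id)
--------+------------
Atwood  | 3          
Borges  | 0          
Orwell  | 2          
Tolkien | 1          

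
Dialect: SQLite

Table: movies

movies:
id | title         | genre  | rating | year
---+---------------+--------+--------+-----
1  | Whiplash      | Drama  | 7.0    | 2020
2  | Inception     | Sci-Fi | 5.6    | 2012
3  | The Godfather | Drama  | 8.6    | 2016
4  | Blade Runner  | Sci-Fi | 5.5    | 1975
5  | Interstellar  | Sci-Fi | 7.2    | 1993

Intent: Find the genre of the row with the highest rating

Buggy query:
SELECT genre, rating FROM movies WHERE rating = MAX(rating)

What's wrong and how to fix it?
Bug: WHERE is evaluated per row; an aggregate over the whole table isn't defined there

Fix: Use a subquery: WHERE rating = (SELECT MAX(rating) FROM movies)

Corrected query:
SELECT genre, rating FROM movies WHERE rating = (SELECT MAX(rating) FROM movies)

Result:
genre | rating
------+-------
Drama | 8.6   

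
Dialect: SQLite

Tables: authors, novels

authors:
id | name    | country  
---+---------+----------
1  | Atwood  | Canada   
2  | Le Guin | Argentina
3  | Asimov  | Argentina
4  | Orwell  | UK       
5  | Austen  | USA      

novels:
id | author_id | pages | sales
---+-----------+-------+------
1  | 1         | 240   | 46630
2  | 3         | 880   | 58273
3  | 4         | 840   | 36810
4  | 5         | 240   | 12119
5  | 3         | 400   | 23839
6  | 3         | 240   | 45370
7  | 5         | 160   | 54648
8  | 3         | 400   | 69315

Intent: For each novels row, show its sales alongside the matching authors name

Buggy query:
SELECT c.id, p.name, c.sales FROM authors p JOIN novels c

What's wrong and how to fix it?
Bug: Missing join condition: each novels row is matched to all authors rows instead of just its own

Fix: Specify the join condition linking the foreign key to the parent id

Corrected query:
SELECT c.id, p.name, c.sales FROM authors p JOIN novels c ON c.author_id = p.id

Result:
id | name   | sales
---+--------+------
1  | Atwood | 46630
2  | Asimov | 58273
3  | Orwell | 36810
4  | Austen | 12119
5  | Asimov | 23839
6  | Asimov | 45370
7  | Austen | 54648
8  | Asimov | 69315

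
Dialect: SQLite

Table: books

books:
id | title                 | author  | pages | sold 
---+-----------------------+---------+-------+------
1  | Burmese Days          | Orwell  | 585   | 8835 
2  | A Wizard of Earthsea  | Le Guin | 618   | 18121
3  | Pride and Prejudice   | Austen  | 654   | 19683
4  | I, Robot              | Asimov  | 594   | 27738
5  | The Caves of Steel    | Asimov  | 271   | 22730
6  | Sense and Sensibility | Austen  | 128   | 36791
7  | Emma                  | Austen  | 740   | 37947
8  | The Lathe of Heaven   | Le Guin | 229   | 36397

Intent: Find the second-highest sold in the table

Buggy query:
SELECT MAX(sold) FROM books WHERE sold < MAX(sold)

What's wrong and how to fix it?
Bug: The inner MAX is an aggregate inside WHERE, which is not allowed

Fix: Compute the overall MAX in a subquery, then take MAX of rows below it

Corrected query:
SELECT MAX(sold) FROM books WHERE sold < (SELECT MAX(sold) FROM books)

Result:
MAX(sold)
---------
36791    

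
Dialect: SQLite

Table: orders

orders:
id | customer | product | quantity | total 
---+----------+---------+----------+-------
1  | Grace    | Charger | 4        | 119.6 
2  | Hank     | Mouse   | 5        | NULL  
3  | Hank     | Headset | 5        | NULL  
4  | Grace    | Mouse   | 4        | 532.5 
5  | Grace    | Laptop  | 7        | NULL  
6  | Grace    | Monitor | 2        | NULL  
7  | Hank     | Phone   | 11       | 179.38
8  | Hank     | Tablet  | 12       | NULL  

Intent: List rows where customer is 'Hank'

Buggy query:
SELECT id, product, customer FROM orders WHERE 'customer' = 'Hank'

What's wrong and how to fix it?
Bug: 'customer' in single quotes is a string literal, not the column; the comparison is literal-vs-literal and never true

Fix: Remove the quotes around the column name (or use double quotes for an identifier)

Corrected query:
SELECT id, product, customer FROM orders WHERE customer = 'Hank'

Result:
id | product | customer
---+---------+---------
2  | Mouse   | Hank    
3  | Headset | Hank    
7  | Phone   | Hank    
8  | Tablet  | Hank    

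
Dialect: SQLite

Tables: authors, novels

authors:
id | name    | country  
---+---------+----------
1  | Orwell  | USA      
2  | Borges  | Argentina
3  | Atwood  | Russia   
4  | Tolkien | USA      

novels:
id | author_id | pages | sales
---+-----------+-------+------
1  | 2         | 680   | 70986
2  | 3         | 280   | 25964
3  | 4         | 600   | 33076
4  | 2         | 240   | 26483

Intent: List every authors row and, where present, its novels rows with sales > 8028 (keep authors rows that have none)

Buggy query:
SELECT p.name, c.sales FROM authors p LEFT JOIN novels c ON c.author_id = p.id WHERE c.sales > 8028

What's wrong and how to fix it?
Bug: A WHERE condition on the right-hand table after LEFT JOIN drops unmatched parents

Fix: Move the right-table condition into the ON clause so unmatched parents are kept

Corrected query:
SELECT p.name, c.sales FROM authors p LEFT JOIN novels c ON c.author_id = p.id AND c.sales > 8028

Result:
name    | sales
--------+------
Orwell  | NULL 
Borges  | 26483
Borges  | 70986
Atwood  | 25964
Tolkien | 33076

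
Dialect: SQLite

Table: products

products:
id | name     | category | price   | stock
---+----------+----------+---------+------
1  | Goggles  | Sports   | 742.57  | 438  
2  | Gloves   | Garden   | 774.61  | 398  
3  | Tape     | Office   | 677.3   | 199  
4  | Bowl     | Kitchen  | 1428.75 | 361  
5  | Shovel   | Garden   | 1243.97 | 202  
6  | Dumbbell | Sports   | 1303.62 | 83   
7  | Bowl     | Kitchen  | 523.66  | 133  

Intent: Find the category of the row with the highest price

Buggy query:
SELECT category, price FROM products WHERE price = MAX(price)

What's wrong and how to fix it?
Bug: MAX(price) is an aggregate and cannot be used directly in WHERE

Fix: Wrap MAX in a scalar subquery so WHERE compares against a single value

Corrected query:
SELECT category, price FROM products WHERE price = (SELECT MAX(price) FROM products)

Result:
category | price  
---------+--------
Kitchen  | 1428.75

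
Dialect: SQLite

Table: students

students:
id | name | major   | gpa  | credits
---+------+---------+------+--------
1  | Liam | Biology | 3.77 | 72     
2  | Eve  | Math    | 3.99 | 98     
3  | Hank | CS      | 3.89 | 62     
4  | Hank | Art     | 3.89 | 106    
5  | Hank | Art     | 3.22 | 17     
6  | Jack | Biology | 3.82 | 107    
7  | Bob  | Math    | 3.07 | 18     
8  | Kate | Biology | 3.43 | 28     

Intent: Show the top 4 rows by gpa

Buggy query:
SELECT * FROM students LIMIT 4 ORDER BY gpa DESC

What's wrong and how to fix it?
Bug: LIMIT must come after ORDER BY

Fix: Swap the clauses: ORDER BY first, then LIMIT

Corrected query:
SELECT * FROM students ORDER BY gpa DESC LIMIT 4

Result:
id | name | major   | gpa  | credits
---+------+---------+------+--------
2  | Eve  | Math    | 3.99 | 98     
3  | Hank | CS      | 3.89 | 62     
4  | Hank | Art     | 3.89 | 106    
6  | Jack | Biology | 3.82 | 107    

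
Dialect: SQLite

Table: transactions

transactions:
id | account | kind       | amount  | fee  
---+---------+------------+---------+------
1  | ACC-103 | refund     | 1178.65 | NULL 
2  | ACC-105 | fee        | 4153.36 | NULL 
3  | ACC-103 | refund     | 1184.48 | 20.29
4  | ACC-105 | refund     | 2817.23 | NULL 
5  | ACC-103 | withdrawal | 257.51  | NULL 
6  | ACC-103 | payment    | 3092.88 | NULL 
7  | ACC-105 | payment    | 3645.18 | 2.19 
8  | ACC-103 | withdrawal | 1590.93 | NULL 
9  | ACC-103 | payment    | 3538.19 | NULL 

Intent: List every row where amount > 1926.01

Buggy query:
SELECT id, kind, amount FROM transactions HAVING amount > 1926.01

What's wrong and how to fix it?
Bug: HAVING filters the output of aggregation, but this query has no GROUP BY and no aggregate functions, so SQLite rejects it (HAVING clause on a non-aggregate query); the condition here is per row

Fix: Replace HAVING with WHERE since the condition applies to individual rows

Corrected query:
SELECT id, kind, amount FROM transactions WHERE amount > 1926.01

Result:
id | kind    | amount 
---+---------+--------
2  | fee     | 4153.36
4  | refund  | 2817.23
6  | payment | 3092.88
7  | payment | 3645.18
9  | payment | 3538.19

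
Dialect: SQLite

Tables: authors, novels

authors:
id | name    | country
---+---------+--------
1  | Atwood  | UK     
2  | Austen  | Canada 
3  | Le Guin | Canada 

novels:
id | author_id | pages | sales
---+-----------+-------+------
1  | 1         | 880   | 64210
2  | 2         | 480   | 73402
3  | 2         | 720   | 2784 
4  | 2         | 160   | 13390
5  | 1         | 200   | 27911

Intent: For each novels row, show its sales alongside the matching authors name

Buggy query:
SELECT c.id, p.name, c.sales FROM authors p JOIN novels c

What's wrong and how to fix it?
Bug: Missing join condition: each novels row is matched to all authors rows instead of just its own

Fix: Add ON c.author_id = p.id to the JOIN

Corrected query:
SELECT c.id, p.name, c.sales FROM authors p JOIN novels c ON c.author_id = p.id

Result:
id | name   | sales
---+--------+------
1  | Atwood | 64210
2  | Austen | 73402
3  | Austen | 2784 
4  | Austen | 13390
5  | Atwood | 27911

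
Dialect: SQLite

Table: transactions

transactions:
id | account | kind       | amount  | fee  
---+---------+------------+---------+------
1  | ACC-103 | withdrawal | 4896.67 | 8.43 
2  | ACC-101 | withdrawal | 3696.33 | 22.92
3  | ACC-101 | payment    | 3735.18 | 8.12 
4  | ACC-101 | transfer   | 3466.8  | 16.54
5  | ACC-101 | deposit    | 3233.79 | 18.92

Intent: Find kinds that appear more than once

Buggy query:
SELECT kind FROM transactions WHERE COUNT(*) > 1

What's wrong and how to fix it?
Bug: COUNT(*) is an aggregate and cannot be used in WHERE

Fix: GROUP BY kind, then filter groups with HAVING COUNT(*) > 1

Corrected query:
SELECT kind FROM transactions GROUP BY kind HAVING COUNT(*) > 1

Result:
kind      
----------
withdrawal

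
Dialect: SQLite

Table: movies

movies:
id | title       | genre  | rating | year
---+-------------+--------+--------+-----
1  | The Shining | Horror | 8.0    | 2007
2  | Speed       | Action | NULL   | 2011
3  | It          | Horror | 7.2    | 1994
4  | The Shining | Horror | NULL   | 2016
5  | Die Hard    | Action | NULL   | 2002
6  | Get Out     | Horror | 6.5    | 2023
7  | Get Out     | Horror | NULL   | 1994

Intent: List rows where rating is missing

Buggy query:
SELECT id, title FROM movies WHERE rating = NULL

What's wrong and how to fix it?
Bug: Comparing to NULL with '=' never matches; NULL = NULL is unknown, not true

Fix: Replace '= NULL' with 'IS NULL'

Corrected query:
SELECT id, title FROM movies WHERE rating IS NULL

Result:
id | title      
---+------------
2  | Speed      
4  | The Shining
5  | Die Hard   
7  | Get Out    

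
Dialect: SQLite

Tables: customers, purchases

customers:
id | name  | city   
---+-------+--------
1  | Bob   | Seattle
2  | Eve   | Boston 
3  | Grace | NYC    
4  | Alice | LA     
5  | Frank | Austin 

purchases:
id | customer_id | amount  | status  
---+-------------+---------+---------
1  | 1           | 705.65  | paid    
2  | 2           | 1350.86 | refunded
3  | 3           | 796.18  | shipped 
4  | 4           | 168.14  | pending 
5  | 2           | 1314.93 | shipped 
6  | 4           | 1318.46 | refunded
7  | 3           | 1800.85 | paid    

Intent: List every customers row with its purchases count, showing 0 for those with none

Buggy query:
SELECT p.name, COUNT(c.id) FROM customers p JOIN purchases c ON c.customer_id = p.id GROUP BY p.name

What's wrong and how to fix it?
Bug: INNER JOIN drops customers rows that have no matching purchases rows

Fix: Switch to LEFT JOIN to retain unmatched parent rows

Corrected query:
SELECT p.name, COUNT(c.id) FROM customers p LEFT JOIN purchases c ON c.customer_id = p.id GROUP BY p.name

Result:
name  | COUNT(c.id)
------+------------
Alice | 2          
Bob   | 1          
Eve   | 2          
Frank | 0          
Grace | 2          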